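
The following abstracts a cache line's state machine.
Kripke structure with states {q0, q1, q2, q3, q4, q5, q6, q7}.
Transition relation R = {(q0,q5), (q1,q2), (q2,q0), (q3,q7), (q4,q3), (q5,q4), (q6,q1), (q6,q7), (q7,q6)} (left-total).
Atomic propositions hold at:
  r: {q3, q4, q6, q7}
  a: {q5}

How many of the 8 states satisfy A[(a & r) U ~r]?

Sat(a & r) = ∅
Sat(~r) = {q0, q1, q2, q5}
A[(a & r) U ~r]: least fixpoint, start Z0 = Sat(~r) = {q0, q1, q2, q5}, add states in Sat(a & r) with every successor in Z. Already a fixed point.
Sat(A[(a & r) U ~r]) = {q0, q1, q2, q5}
|Sat(A[(a & r) U ~r])| = |{q0, q1, q2, q5}| = 4.

4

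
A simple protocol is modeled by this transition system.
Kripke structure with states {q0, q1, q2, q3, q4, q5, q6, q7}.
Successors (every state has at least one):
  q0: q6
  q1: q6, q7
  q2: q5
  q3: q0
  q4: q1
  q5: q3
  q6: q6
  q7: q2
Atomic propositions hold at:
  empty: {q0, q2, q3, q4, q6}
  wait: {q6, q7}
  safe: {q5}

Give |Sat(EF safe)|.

5

EF safe: least fixpoint, start Z0 = {q5}, add states with some successor in Z. Z1 = {q2, q5}; Z2 = {q2, q5, q7}; Z3 = {q1, q2, q5, q7}; Z4 = {q1, q2, q4, q5, q7}; fixed.
Sat(EF safe) = {q1, q2, q4, q5, q7}
|Sat(EF safe)| = |{q1, q2, q4, q5, q7}| = 5.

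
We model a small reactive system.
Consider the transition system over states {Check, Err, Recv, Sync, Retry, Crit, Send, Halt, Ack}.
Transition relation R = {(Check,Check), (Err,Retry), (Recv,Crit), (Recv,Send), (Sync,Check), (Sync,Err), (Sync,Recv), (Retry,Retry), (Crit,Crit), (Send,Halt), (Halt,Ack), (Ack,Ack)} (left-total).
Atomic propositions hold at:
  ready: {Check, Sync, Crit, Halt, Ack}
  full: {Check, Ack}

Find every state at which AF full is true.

AF full: least fixpoint, start Z0 = {Check, Ack}, add states with every successor in Z. Z1 = {Check, Halt, Ack}; Z2 = {Check, Send, Halt, Ack}; fixed.
Sat(AF full) = {Check, Send, Halt, Ack}

{Check, Send, Halt, Ack}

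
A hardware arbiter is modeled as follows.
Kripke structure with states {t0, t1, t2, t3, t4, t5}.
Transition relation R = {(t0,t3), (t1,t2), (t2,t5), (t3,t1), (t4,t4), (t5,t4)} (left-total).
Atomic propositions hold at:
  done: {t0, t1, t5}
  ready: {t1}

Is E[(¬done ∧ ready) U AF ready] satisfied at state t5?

No

Sat(¬done) = {t2, t3, t4}
Sat(¬done ∧ ready) = ∅
AF ready: least fixpoint, start Z0 = {t1}, add states with every successor in Z. Z1 = {t1, t3}; Z2 = {t0, t1, t3}; fixed.
Sat(AF ready) = {t0, t1, t3}
E[(¬done ∧ ready) U AF ready]: least fixpoint, start Z0 = Sat(AF ready) = {t0, t1, t3}, add states in Sat(¬done ∧ ready) with some successor in Z. Already a fixed point.
Sat(E[(¬done ∧ ready) U AF ready]) = {t0, t1, t3}
t5 ∉ Sat(E[(¬done ∧ ready) U AF ready]) = {t0, t1, t3}, so the formula does not hold at t5.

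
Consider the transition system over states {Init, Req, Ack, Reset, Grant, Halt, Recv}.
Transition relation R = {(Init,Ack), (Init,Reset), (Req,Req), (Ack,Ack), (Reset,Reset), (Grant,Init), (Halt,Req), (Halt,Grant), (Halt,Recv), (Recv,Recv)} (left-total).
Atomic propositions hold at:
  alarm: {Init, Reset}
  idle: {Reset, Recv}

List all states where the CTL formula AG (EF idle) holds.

EF idle: least fixpoint, start Z0 = {Reset, Recv}, add states with some successor in Z. Z1 = {Init, Reset, Halt, Recv}; Z2 = {Init, Reset, Grant, Halt, Recv}; fixed.
Sat(EF idle) = {Init, Reset, Grant, Halt, Recv}
AG (EF idle): greatest fixpoint, start Z0 = {Init, Reset, Grant, Halt, Recv}, keep only states in Sat with every successor in Z. Z1 = {Reset, Grant, Recv}; Z2 = {Reset, Recv}; fixed.
Sat(AG (EF idle)) = {Reset, Recv}

{Reset, Recv}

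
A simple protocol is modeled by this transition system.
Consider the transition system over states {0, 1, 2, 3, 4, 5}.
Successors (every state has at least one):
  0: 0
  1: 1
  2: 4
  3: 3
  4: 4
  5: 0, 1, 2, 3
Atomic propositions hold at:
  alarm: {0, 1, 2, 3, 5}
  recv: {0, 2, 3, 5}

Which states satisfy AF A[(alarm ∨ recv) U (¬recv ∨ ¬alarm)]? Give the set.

{1, 2, 4}

Sat(alarm ∨ recv) = {0, 1, 2, 3, 5}
Sat(¬recv) = {1, 4}
Sat(¬alarm) = {4}
Sat(¬recv ∨ ¬alarm) = {1, 4}
A[(alarm ∨ recv) U (¬recv ∨ ¬alarm)]: least fixpoint, start Z0 = Sat((¬recv ∨ ¬alarm)) = {1, 4}, add states in Sat(alarm ∨ recv) with every successor in Z. Z1 = {1, 2, 4}; fixed.
Sat(A[(alarm ∨ recv) U (¬recv ∨ ¬alarm)]) = {1, 2, 4}
AF A[(alarm ∨ recv) U (¬recv ∨ ¬alarm)]: least fixpoint, start Z0 = {1, 2, 4}, add states with every successor in Z. Already a fixed point.
Sat(AF A[(alarm ∨ recv) U (¬recv ∨ ¬alarm)]) = {1, 2, 4}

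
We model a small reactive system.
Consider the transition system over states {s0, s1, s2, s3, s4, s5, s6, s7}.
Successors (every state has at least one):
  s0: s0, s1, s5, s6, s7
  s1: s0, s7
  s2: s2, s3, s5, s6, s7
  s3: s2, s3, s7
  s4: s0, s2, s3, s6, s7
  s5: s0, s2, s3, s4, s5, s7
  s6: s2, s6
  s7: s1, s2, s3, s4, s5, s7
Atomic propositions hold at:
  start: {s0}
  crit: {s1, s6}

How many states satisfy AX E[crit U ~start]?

4

Sat(~start) = {s1, s2, s3, s4, s5, s6, s7}
E[crit U ~start]: least fixpoint, start Z0 = Sat(~start) = {s1, s2, s3, s4, s5, s6, s7}, add states in Sat(crit) with some successor in Z. Already a fixed point.
Sat(E[crit U ~start]) = {s1, s2, s3, s4, s5, s6, s7}
Sat(AX E[crit U ~start]) = {s : every successor in {s1, s2, s3, s4, s5, s6, s7}} = {s2, s3, s6, s7}
|Sat(AX E[crit U ~start])| = |{s2, s3, s6, s7}| = 4.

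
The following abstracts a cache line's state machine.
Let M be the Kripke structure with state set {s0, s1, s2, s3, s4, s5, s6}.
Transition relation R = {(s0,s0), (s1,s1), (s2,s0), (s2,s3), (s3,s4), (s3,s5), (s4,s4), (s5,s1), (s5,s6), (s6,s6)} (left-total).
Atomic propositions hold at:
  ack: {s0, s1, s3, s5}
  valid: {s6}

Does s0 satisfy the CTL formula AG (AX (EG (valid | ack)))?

Sat(valid | ack) = {s0, s1, s3, s5, s6}
EG (valid | ack): greatest fixpoint, start Z0 = {s0, s1, s3, s5, s6}, keep only states in Sat with some successor in Z. Already a fixed point.
Sat(EG (valid | ack)) = {s0, s1, s3, s5, s6}
Sat(AX (EG (valid | ack))) = {s : every successor in {s0, s1, s3, s5, s6}} = {s0, s1, s2, s5, s6}
AG (AX (EG (valid | ack))): greatest fixpoint, start Z0 = {s0, s1, s2, s5, s6}, keep only states in Sat with every successor in Z. Z1 = {s0, s1, s5, s6}; fixed.
Sat(AG (AX (EG (valid | ack)))) = {s0, s1, s5, s6}
s0 ∈ Sat(AG (AX (EG (valid | ack)))) = {s0, s1, s5, s6}, so the formula holds at s0.

Yes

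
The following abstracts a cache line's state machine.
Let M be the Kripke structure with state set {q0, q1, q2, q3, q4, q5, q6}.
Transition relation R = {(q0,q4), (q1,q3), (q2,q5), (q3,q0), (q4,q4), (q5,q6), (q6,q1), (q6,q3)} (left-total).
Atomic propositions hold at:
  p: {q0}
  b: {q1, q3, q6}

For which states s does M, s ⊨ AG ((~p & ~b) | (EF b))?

{q4}

Sat(~p) = {q1, q2, q3, q4, q5, q6}
Sat(~b) = {q0, q2, q4, q5}
Sat(~p & ~b) = {q2, q4, q5}
EF b: least fixpoint, start Z0 = {q1, q3, q6}, add states with some successor in Z. Z1 = {q1, q3, q5, q6}; Z2 = {q1, q2, q3, q5, q6}; fixed.
Sat(EF b) = {q1, q2, q3, q5, q6}
Sat((~p & ~b) | (EF b)) = {q1, q2, q3, q4, q5, q6}
AG ((~p & ~b) | (EF b)): greatest fixpoint, start Z0 = {q1, q2, q3, q4, q5, q6}, keep only states in Sat with every successor in Z. Z1 = {q1, q2, q4, q5, q6}; Z2 = {q2, q4, q5}; Z3 = {q2, q4}; Z4 = {q4}; fixed.
Sat(AG ((~p & ~b) | (EF b))) = {q4}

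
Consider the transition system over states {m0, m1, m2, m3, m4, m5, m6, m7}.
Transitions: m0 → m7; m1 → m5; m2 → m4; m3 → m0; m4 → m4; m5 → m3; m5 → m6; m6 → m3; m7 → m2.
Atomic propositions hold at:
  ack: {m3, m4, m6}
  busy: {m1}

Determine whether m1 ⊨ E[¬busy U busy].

Sat(¬busy) = {m0, m2, m3, m4, m5, m6, m7}
E[¬busy U busy]: least fixpoint, start Z0 = Sat(busy) = {m1}, add states in Sat(¬busy) with some successor in Z. Already a fixed point.
Sat(E[¬busy U busy]) = {m1}
m1 ∈ Sat(E[¬busy U busy]) = {m1}, so the formula holds at m1.

Yes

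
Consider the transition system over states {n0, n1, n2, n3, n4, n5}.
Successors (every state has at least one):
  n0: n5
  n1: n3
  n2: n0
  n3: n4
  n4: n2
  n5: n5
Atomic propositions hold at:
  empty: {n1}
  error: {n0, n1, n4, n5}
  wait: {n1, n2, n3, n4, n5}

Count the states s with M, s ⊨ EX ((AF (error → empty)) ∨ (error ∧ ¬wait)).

Sat(error → empty) = {n1, n2, n3}
AF (error → empty): least fixpoint, start Z0 = {n1, n2, n3}, add states with every successor in Z. Z1 = {n1, n2, n3, n4}; fixed.
Sat(AF (error → empty)) = {n1, n2, n3, n4}
Sat(¬wait) = {n0}
Sat(error ∧ ¬wait) = {n0}
Sat((AF (error → empty)) ∨ (error ∧ ¬wait)) = {n0, n1, n2, n3, n4}
Sat(EX ((AF (error → empty)) ∨ (error ∧ ¬wait))) = {s : some successor in {n0, n1, n2, n3, n4}} = {n1, n2, n3, n4}
|Sat(EX ((AF (error → empty)) ∨ (error ∧ ¬wait)))| = |{n1, n2, n3, n4}| = 4.

4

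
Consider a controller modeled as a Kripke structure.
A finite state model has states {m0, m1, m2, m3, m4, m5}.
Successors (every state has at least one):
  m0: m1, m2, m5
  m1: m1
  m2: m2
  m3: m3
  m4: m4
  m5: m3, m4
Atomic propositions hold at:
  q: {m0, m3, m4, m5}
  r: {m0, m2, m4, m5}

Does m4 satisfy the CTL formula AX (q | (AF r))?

Yes

AF r: least fixpoint, start Z0 = {m0, m2, m4, m5}, add states with every successor in Z. Already a fixed point.
Sat(AF r) = {m0, m2, m4, m5}
Sat(q | (AF r)) = {m0, m2, m3, m4, m5}
Sat(AX (q | (AF r))) = {s : every successor in {m0, m2, m3, m4, m5}} = {m2, m3, m4, m5}
m4 ∈ Sat(AX (q | (AF r))) = {m2, m3, m4, m5}, so the formula holds at m4.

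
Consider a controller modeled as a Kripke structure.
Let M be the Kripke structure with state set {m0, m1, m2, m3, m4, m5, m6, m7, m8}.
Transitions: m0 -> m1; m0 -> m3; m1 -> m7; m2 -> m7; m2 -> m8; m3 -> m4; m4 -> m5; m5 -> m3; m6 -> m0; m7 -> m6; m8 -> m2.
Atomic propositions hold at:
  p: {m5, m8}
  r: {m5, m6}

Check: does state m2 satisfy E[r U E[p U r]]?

No

E[p U r]: least fixpoint, start Z0 = Sat(r) = {m5, m6}, add states in Sat(p) with some successor in Z. Already a fixed point.
Sat(E[p U r]) = {m5, m6}
E[r U E[p U r]]: least fixpoint, start Z0 = Sat(E[p U r]) = {m5, m6}, add states in Sat(r) with some successor in Z. Already a fixed point.
Sat(E[r U E[p U r]]) = {m5, m6}
m2 ∉ Sat(E[r U E[p U r]]) = {m5, m6}, so the formula does not hold at m2.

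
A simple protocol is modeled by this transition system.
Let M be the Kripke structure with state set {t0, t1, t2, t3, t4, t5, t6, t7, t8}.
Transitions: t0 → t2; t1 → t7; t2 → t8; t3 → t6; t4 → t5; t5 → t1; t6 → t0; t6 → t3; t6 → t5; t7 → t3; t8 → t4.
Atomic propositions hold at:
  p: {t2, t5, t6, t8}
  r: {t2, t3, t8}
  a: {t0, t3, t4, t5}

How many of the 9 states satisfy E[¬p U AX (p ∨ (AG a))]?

6

Sat(¬p) = {t0, t1, t3, t4, t7}
AG a: greatest fixpoint, start Z0 = {t0, t3, t4, t5}, keep only states in Sat with every successor in Z. Z1 = {t4}; Z2 = ∅; fixed.
Sat(AG a) = ∅
Sat(p ∨ (AG a)) = {t2, t5, t6, t8}
Sat(AX (p ∨ (AG a))) = {s : every successor in {t2, t5, t6, t8}} = {t0, t2, t3, t4}
E[¬p U AX (p ∨ (AG a))]: least fixpoint, start Z0 = Sat(AX (p ∨ (AG a))) = {t0, t2, t3, t4}, add states in Sat(¬p) with some successor in Z. Z1 = {t0, t2, t3, t4, t7}; Z2 = {t0, t1, t2, t3, t4, t7}; fixed.
Sat(E[¬p U AX (p ∨ (AG a))]) = {t0, t1, t2, t3, t4, t7}
|Sat(E[¬p U AX (p ∨ (AG a))])| = |{t0, t1, t2, t3, t4, t7}| = 6.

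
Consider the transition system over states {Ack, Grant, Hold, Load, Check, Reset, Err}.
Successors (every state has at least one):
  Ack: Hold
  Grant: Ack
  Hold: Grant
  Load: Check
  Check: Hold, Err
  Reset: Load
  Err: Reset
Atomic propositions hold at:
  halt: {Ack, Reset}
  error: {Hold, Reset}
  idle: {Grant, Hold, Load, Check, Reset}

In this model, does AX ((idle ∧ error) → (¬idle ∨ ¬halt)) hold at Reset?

Sat(idle ∧ error) = {Hold, Reset}
Sat(¬idle) = {Ack, Err}
Sat(¬halt) = {Grant, Hold, Load, Check, Err}
Sat(¬idle ∨ ¬halt) = {Ack, Grant, Hold, Load, Check, Err}
Sat((idle ∧ error) → (¬idle ∨ ¬halt)) = {Ack, Grant, Hold, Load, Check, Err}
Sat(AX ((idle ∧ error) → (¬idle ∨ ¬halt))) = {s : every successor in {Ack, Grant, Hold, Load, Check, Err}} = {Ack, Grant, Hold, Load, Check, Reset}
Reset ∈ Sat(AX ((idle ∧ error) → (¬idle ∨ ¬halt))) = {Ack, Grant, Hold, Load, Check, Reset}, so the formula holds at Reset.

Yes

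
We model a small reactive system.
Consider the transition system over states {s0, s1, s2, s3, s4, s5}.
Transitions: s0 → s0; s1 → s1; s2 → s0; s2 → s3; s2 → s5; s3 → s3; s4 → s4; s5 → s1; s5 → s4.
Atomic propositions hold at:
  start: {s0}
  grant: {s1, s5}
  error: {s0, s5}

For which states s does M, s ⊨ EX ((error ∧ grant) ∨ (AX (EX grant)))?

Sat(error ∧ grant) = {s5}
Sat(EX grant) = {s : some successor in {s1, s5}} = {s1, s2, s5}
Sat(AX (EX grant)) = {s : every successor in {s1, s2, s5}} = {s1}
Sat((error ∧ grant) ∨ (AX (EX grant))) = {s1, s5}
Sat(EX ((error ∧ grant) ∨ (AX (EX grant)))) = {s : some successor in {s1, s5}} = {s1, s2, s5}

{s1, s2, s5}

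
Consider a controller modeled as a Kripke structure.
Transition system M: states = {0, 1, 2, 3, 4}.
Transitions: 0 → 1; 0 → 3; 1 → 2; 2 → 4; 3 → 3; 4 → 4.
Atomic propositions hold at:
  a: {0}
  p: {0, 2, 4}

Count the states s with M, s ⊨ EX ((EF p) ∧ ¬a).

EF p: least fixpoint, start Z0 = {0, 2, 4}, add states with some successor in Z. Z1 = {0, 1, 2, 4}; fixed.
Sat(EF p) = {0, 1, 2, 4}
Sat(¬a) = {1, 2, 3, 4}
Sat((EF p) ∧ ¬a) = {1, 2, 4}
Sat(EX ((EF p) ∧ ¬a)) = {s : some successor in {1, 2, 4}} = {0, 1, 2, 4}
|Sat(EX ((EF p) ∧ ¬a))| = |{0, 1, 2, 4}| = 4.

4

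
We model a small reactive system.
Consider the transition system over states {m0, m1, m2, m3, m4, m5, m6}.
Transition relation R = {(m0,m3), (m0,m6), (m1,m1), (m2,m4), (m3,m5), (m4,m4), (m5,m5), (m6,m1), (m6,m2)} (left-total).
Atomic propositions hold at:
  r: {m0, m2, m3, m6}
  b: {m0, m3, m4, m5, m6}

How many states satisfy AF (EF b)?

EF b: least fixpoint, start Z0 = {m0, m3, m4, m5, m6}, add states with some successor in Z. Z1 = {m0, m2, m3, m4, m5, m6}; fixed.
Sat(EF b) = {m0, m2, m3, m4, m5, m6}
AF (EF b): least fixpoint, start Z0 = {m0, m2, m3, m4, m5, m6}, add states with every successor in Z. Already a fixed point.
Sat(AF (EF b)) = {m0, m2, m3, m4, m5, m6}
|Sat(AF (EF b))| = |{m0, m2, m3, m4, m5, m6}| = 6.

6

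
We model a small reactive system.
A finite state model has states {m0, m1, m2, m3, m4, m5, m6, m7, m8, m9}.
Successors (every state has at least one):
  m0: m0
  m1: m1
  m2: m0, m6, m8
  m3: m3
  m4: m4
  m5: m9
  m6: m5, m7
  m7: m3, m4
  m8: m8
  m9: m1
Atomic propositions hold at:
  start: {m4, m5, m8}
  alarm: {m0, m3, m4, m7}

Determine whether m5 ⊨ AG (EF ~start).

Sat(~start) = {m0, m1, m2, m3, m6, m7, m9}
EF ~start: least fixpoint, start Z0 = {m0, m1, m2, m3, m6, m7, m9}, add states with some successor in Z. Z1 = {m0, m1, m2, m3, m5, m6, m7, m9}; fixed.
Sat(EF ~start) = {m0, m1, m2, m3, m5, m6, m7, m9}
AG (EF ~start): greatest fixpoint, start Z0 = {m0, m1, m2, m3, m5, m6, m7, m9}, keep only states in Sat with every successor in Z. Z1 = {m0, m1, m3, m5, m6, m9}; Z2 = {m0, m1, m3, m5, m9}; fixed.
Sat(AG (EF ~start)) = {m0, m1, m3, m5, m9}
m5 ∈ Sat(AG (EF ~start)) = {m0, m1, m3, m5, m9}, so the formula holds at m5.

Yes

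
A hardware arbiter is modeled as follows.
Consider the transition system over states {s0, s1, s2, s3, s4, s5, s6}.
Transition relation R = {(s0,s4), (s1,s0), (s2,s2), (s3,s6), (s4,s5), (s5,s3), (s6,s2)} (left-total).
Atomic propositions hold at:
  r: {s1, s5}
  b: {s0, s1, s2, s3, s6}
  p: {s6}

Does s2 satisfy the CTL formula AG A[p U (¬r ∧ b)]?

Sat(¬r) = {s0, s2, s3, s4, s6}
Sat(¬r ∧ b) = {s0, s2, s3, s6}
A[p U (¬r ∧ b)]: least fixpoint, start Z0 = Sat((¬r ∧ b)) = {s0, s2, s3, s6}, add states in Sat(p) with every successor in Z. Already a fixed point.
Sat(A[p U (¬r ∧ b)]) = {s0, s2, s3, s6}
AG A[p U (¬r ∧ b)]: greatest fixpoint, start Z0 = {s0, s2, s3, s6}, keep only states in Sat with every successor in Z. Z1 = {s2, s3, s6}; fixed.
Sat(AG A[p U (¬r ∧ b)]) = {s2, s3, s6}
s2 ∈ Sat(AG A[p U (¬r ∧ b)]) = {s2, s3, s6}, so the formula holds at s2.

Yes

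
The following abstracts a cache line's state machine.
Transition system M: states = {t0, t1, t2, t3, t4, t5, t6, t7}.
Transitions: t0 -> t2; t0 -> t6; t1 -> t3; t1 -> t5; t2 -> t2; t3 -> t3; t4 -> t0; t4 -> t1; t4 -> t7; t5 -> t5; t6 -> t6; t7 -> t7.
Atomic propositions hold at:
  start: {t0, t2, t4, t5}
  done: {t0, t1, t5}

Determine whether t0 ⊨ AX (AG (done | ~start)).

No

Sat(~start) = {t1, t3, t6, t7}
Sat(done | ~start) = {t0, t1, t3, t5, t6, t7}
AG (done | ~start): greatest fixpoint, start Z0 = {t0, t1, t3, t5, t6, t7}, keep only states in Sat with every successor in Z. Z1 = {t1, t3, t5, t6, t7}; fixed.
Sat(AG (done | ~start)) = {t1, t3, t5, t6, t7}
Sat(AX (AG (done | ~start))) = {s : every successor in {t1, t3, t5, t6, t7}} = {t1, t3, t5, t6, t7}
t0 ∉ Sat(AX (AG (done | ~start))) = {t1, t3, t5, t6, t7}, so the formula does not hold at t0.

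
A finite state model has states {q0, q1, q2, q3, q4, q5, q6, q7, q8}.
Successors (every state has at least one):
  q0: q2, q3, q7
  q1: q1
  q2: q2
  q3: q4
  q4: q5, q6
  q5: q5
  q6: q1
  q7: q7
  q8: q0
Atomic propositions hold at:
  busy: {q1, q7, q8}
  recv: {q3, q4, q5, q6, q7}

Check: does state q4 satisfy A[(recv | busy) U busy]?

No

Sat(recv | busy) = {q1, q3, q4, q5, q6, q7, q8}
A[(recv | busy) U busy]: least fixpoint, start Z0 = Sat(busy) = {q1, q7, q8}, add states in Sat(recv | busy) with every successor in Z. Z1 = {q1, q6, q7, q8}; fixed.
Sat(A[(recv | busy) U busy]) = {q1, q6, q7, q8}
q4 ∉ Sat(A[(recv | busy) U busy]) = {q1, q6, q7, q8}, so the formula does not hold at q4.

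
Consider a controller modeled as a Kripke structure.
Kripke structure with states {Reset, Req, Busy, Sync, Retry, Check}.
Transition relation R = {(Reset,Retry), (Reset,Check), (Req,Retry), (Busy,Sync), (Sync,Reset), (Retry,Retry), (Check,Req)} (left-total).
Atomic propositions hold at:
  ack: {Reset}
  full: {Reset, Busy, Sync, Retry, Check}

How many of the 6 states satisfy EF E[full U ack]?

3

E[full U ack]: least fixpoint, start Z0 = Sat(ack) = {Reset}, add states in Sat(full) with some successor in Z. Z1 = {Reset, Sync}; Z2 = {Reset, Busy, Sync}; fixed.
Sat(E[full U ack]) = {Reset, Busy, Sync}
EF E[full U ack]: least fixpoint, start Z0 = {Reset, Busy, Sync}, add states with some successor in Z. Already a fixed point.
Sat(EF E[full U ack]) = {Reset, Busy, Sync}
|Sat(EF E[full U ack])| = |{Reset, Busy, Sync}| = 3.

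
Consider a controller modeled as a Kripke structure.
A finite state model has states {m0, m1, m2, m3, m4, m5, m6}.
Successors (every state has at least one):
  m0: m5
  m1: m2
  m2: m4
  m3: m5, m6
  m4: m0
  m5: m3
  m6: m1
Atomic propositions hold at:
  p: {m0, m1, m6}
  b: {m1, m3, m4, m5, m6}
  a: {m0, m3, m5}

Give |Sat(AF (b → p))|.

5

Sat(b → p) = {m0, m1, m2, m6}
AF (b → p): least fixpoint, start Z0 = {m0, m1, m2, m6}, add states with every successor in Z. Z1 = {m0, m1, m2, m4, m6}; fixed.
Sat(AF (b → p)) = {m0, m1, m2, m4, m6}
|Sat(AF (b → p))| = |{m0, m1, m2, m4, m6}| = 5.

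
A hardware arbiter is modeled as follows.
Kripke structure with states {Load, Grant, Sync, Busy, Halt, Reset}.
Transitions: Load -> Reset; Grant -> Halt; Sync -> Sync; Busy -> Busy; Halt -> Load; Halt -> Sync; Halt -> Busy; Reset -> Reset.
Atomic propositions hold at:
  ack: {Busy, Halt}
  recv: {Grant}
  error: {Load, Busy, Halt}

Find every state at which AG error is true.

{Busy}

AG error: greatest fixpoint, start Z0 = {Load, Busy, Halt}, keep only states in Sat with every successor in Z. Z1 = {Busy}; fixed.
Sat(AG error) = {Busy}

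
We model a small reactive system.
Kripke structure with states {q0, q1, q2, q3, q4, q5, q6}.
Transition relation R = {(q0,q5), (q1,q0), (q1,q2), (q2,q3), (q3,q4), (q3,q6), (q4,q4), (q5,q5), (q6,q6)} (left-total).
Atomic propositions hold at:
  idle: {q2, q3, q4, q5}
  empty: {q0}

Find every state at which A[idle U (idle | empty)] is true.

{q0, q2, q3, q4, q5}

Sat(idle | empty) = {q0, q2, q3, q4, q5}
A[idle U (idle | empty)]: least fixpoint, start Z0 = Sat((idle | empty)) = {q0, q2, q3, q4, q5}, add states in Sat(idle) with every successor in Z. Already a fixed point.
Sat(A[idle U (idle | empty)]) = {q0, q2, q3, q4, q5}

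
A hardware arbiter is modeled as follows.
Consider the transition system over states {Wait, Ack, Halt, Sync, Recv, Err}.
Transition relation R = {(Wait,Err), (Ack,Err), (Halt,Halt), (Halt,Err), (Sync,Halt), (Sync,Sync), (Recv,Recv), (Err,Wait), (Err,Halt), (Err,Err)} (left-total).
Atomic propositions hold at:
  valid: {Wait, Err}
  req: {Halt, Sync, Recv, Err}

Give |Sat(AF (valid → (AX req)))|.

5

Sat(AX req) = {s : every successor in {Halt, Sync, Recv, Err}} = {Wait, Ack, Halt, Sync, Recv}
Sat(valid → (AX req)) = {Wait, Ack, Halt, Sync, Recv}
AF (valid → (AX req)): least fixpoint, start Z0 = {Wait, Ack, Halt, Sync, Recv}, add states with every successor in Z. Already a fixed point.
Sat(AF (valid → (AX req))) = {Wait, Ack, Halt, Sync, Recv}
|Sat(AF (valid → (AX req)))| = |{Wait, Ack, Halt, Sync, Recv}| = 5.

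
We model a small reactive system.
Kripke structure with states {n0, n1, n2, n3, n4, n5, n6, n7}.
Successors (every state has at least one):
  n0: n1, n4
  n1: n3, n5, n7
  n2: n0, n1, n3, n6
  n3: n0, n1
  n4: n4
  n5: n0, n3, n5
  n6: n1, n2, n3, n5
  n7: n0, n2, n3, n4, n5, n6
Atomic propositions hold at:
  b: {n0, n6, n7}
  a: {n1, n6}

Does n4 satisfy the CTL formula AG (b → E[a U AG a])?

AG a: greatest fixpoint, start Z0 = {n1, n6}, keep only states in Sat with every successor in Z. Z1 = ∅; fixed.
Sat(AG a) = ∅
E[a U AG a]: least fixpoint, start Z0 = Sat(AG a) = ∅, add states in Sat(a) with some successor in Z. Already a fixed point.
Sat(E[a U AG a]) = ∅
Sat(b → E[a U AG a]) = {n1, n2, n3, n4, n5}
AG (b → E[a U AG a]): greatest fixpoint, start Z0 = {n1, n2, n3, n4, n5}, keep only states in Sat with every successor in Z. Z1 = {n4}; fixed.
Sat(AG (b → E[a U AG a])) = {n4}
n4 ∈ Sat(AG (b → E[a U AG a])) = {n4}, so the formula holds at n4.

Yes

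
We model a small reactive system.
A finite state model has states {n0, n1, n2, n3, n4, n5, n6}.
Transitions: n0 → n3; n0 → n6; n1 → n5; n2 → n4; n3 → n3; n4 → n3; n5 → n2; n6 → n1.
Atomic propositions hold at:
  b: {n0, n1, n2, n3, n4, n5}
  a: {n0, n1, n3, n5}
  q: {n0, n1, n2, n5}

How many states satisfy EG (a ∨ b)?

Sat(a ∨ b) = {n0, n1, n2, n3, n4, n5}
EG (a ∨ b): greatest fixpoint, start Z0 = {n0, n1, n2, n3, n4, n5}, keep only states in Sat with some successor in Z. Already a fixed point.
Sat(EG (a ∨ b)) = {n0, n1, n2, n3, n4, n5}
|Sat(EG (a ∨ b))| = |{n0, n1, n2, n3, n4, n5}| = 6.

6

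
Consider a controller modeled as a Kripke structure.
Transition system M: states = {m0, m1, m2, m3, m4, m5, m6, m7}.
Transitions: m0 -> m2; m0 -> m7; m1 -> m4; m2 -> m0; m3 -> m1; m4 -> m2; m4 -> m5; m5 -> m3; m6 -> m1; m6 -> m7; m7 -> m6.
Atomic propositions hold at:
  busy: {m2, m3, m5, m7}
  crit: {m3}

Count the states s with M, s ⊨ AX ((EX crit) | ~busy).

Sat(EX crit) = {s : some successor in {m3}} = {m5}
Sat(~busy) = {m0, m1, m4, m6}
Sat((EX crit) | ~busy) = {m0, m1, m4, m5, m6}
Sat(AX ((EX crit) | ~busy)) = {s : every successor in {m0, m1, m4, m5, m6}} = {m1, m2, m3, m7}
|Sat(AX ((EX crit) | ~busy))| = |{m1, m2, m3, m7}| = 4.

4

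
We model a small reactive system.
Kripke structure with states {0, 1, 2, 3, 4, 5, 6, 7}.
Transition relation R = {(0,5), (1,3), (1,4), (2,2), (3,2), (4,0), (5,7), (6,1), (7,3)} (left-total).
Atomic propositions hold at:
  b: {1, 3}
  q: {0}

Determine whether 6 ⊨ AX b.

Yes

Sat(AX b) = {s : every successor in {1, 3}} = {6, 7}
6 ∈ Sat(AX b) = {6, 7}, so the formula holds at 6.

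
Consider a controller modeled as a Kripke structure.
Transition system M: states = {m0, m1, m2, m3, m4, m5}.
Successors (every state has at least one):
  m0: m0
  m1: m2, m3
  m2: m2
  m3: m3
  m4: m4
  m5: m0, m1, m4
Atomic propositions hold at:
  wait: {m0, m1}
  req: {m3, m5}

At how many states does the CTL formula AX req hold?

1

Sat(AX req) = {s : every successor in {m3, m5}} = {m3}
|Sat(AX req)| = |{m3}| = 1.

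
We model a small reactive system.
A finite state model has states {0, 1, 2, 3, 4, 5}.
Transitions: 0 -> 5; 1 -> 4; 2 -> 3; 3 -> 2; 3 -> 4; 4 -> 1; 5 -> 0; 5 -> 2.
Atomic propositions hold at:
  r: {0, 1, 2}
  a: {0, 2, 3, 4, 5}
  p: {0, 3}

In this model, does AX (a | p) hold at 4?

Sat(a | p) = {0, 2, 3, 4, 5}
Sat(AX (a | p)) = {s : every successor in {0, 2, 3, 4, 5}} = {0, 1, 2, 3, 5}
4 ∉ Sat(AX (a | p)) = {0, 1, 2, 3, 5}, so the formula does not hold at 4.

No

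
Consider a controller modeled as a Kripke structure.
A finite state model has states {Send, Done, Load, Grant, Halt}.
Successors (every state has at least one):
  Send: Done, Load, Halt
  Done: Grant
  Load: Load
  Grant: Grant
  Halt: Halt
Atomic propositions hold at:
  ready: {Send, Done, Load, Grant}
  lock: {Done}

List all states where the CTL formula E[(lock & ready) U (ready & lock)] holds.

Sat(lock & ready) = {Done}
Sat(ready & lock) = {Done}
E[(lock & ready) U (ready & lock)]: least fixpoint, start Z0 = Sat((ready & lock)) = {Done}, add states in Sat(lock & ready) with some successor in Z. Already a fixed point.
Sat(E[(lock & ready) U (ready & lock)]) = {Done}

{Done}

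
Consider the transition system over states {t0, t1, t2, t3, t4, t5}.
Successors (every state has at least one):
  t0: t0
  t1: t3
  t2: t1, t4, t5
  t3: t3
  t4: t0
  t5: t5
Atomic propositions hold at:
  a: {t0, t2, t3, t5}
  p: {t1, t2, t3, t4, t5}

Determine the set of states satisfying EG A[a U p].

A[a U p]: least fixpoint, start Z0 = Sat(p) = {t1, t2, t3, t4, t5}, add states in Sat(a) with every successor in Z. Already a fixed point.
Sat(A[a U p]) = {t1, t2, t3, t4, t5}
EG A[a U p]: greatest fixpoint, start Z0 = {t1, t2, t3, t4, t5}, keep only states in Sat with some successor in Z. Z1 = {t1, t2, t3, t5}; fixed.
Sat(EG A[a U p]) = {t1, t2, t3, t5}

{t1, t2, t3, t5}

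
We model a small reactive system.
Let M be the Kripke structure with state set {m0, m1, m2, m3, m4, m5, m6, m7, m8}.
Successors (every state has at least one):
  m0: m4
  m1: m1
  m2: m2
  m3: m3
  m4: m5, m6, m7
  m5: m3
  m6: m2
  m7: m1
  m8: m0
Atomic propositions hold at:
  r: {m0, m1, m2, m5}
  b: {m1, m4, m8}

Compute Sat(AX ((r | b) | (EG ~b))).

Sat(r | b) = {m0, m1, m2, m4, m5, m8}
Sat(~b) = {m0, m2, m3, m5, m6, m7}
EG ~b: greatest fixpoint, start Z0 = {m0, m2, m3, m5, m6, m7}, keep only states in Sat with some successor in Z. Z1 = {m2, m3, m5, m6}; fixed.
Sat(EG ~b) = {m2, m3, m5, m6}
Sat((r | b) | (EG ~b)) = {m0, m1, m2, m3, m4, m5, m6, m8}
Sat(AX ((r | b) | (EG ~b))) = {s : every successor in {m0, m1, m2, m3, m4, m5, m6, m8}} = {m0, m1, m2, m3, m5, m6, m7, m8}

{m0, m1, m2, m3, m5, m6, m7, m8}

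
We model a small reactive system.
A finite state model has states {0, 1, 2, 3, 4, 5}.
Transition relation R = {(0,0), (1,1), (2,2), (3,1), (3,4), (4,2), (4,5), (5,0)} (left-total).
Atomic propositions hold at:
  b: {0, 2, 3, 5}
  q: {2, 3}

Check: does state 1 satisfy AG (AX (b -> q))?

Yes

Sat(b -> q) = {1, 2, 3, 4}
Sat(AX (b -> q)) = {s : every successor in {1, 2, 3, 4}} = {1, 2, 3}
AG (AX (b -> q)): greatest fixpoint, start Z0 = {1, 2, 3}, keep only states in Sat with every successor in Z. Z1 = {1, 2}; fixed.
Sat(AG (AX (b -> q))) = {1, 2}
1 ∈ Sat(AG (AX (b -> q))) = {1, 2}, so the formula holds at 1.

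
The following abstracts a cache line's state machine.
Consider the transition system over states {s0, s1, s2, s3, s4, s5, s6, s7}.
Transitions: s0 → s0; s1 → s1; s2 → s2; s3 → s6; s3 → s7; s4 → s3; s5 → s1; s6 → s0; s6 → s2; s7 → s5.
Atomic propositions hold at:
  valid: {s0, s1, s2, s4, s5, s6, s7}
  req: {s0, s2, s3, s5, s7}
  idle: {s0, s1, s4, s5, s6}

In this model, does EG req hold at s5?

EG req: greatest fixpoint, start Z0 = {s0, s2, s3, s5, s7}, keep only states in Sat with some successor in Z. Z1 = {s0, s2, s3, s7}; Z2 = {s0, s2, s3}; Z3 = {s0, s2}; fixed.
Sat(EG req) = {s0, s2}
s5 ∉ Sat(EG req) = {s0, s2}, so the formula does not hold at s5.

No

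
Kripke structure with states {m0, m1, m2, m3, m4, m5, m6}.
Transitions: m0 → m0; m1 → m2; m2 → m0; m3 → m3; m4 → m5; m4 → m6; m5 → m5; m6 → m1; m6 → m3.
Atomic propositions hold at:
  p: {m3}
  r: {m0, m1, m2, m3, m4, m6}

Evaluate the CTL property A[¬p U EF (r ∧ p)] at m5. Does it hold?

No

Sat(¬p) = {m0, m1, m2, m4, m5, m6}
Sat(r ∧ p) = {m3}
EF (r ∧ p): least fixpoint, start Z0 = {m3}, add states with some successor in Z. Z1 = {m3, m6}; Z2 = {m3, m4, m6}; fixed.
Sat(EF (r ∧ p)) = {m3, m4, m6}
A[¬p U EF (r ∧ p)]: least fixpoint, start Z0 = Sat(EF (r ∧ p)) = {m3, m4, m6}, add states in Sat(¬p) with every successor in Z. Already a fixed point.
Sat(A[¬p U EF (r ∧ p)]) = {m3, m4, m6}
m5 ∉ Sat(A[¬p U EF (r ∧ p)]) = {m3, m4, m6}, so the formula does not hold at m5.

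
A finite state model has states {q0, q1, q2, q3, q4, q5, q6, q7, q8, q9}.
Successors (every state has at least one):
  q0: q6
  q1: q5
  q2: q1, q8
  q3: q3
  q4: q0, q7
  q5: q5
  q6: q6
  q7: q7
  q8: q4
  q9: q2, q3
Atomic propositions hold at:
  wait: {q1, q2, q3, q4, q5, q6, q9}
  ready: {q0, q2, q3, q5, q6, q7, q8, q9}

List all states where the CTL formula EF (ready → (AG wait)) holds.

AG wait: greatest fixpoint, start Z0 = {q1, q2, q3, q4, q5, q6, q9}, keep only states in Sat with every successor in Z. Z1 = {q1, q3, q5, q6, q9}; Z2 = {q1, q3, q5, q6}; fixed.
Sat(AG wait) = {q1, q3, q5, q6}
Sat(ready → (AG wait)) = {q1, q3, q4, q5, q6}
EF (ready → (AG wait)): least fixpoint, start Z0 = {q1, q3, q4, q5, q6}, add states with some successor in Z. Z1 = {q0, q1, q2, q3, q4, q5, q6, q8, q9}; fixed.
Sat(EF (ready → (AG wait))) = {q0, q1, q2, q3, q4, q5, q6, q8, q9}

{q0, q1, q2, q3, q4, q5, q6, q8, q9}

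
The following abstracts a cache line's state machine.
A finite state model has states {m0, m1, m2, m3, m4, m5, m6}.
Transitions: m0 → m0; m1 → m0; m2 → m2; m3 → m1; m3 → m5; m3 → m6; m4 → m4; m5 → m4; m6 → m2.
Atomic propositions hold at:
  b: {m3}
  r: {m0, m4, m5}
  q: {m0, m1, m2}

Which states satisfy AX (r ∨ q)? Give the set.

{m0, m1, m2, m4, m5, m6}

Sat(r ∨ q) = {m0, m1, m2, m4, m5}
Sat(AX (r ∨ q)) = {s : every successor in {m0, m1, m2, m4, m5}} = {m0, m1, m2, m4, m5, m6}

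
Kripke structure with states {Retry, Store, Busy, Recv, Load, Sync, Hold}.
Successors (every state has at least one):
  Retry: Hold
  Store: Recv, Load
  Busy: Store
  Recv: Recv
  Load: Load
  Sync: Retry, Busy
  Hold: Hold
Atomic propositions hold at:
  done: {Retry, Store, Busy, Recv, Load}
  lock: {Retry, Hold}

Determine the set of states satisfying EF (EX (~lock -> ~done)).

Sat(~lock) = {Store, Busy, Recv, Load, Sync}
Sat(~done) = {Sync, Hold}
Sat(~lock -> ~done) = {Retry, Sync, Hold}
Sat(EX (~lock -> ~done)) = {s : some successor in {Retry, Sync, Hold}} = {Retry, Sync, Hold}
EF (EX (~lock -> ~done)): least fixpoint, start Z0 = {Retry, Sync, Hold}, add states with some successor in Z. Already a fixed point.
Sat(EF (EX (~lock -> ~done))) = {Retry, Sync, Hold}

{Retry, Sync, Hold}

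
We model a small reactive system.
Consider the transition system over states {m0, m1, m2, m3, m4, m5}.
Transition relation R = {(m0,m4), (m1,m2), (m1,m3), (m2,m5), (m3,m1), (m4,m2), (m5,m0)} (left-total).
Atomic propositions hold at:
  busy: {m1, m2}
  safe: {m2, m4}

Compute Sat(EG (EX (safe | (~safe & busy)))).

{m1, m3}

Sat(~safe) = {m0, m1, m3, m5}
Sat(~safe & busy) = {m1}
Sat(safe | (~safe & busy)) = {m1, m2, m4}
Sat(EX (safe | (~safe & busy))) = {s : some successor in {m1, m2, m4}} = {m0, m1, m3, m4}
EG (EX (safe | (~safe & busy))): greatest fixpoint, start Z0 = {m0, m1, m3, m4}, keep only states in Sat with some successor in Z. Z1 = {m0, m1, m3}; Z2 = {m1, m3}; fixed.
Sat(EG (EX (safe | (~safe & busy)))) = {m1, m3}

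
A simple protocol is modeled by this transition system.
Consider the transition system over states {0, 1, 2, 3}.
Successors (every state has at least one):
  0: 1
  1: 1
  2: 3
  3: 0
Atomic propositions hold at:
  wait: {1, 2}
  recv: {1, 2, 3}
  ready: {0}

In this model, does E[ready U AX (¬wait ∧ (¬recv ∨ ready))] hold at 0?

No

Sat(¬wait) = {0, 3}
Sat(¬recv) = {0}
Sat(¬recv ∨ ready) = {0}
Sat(¬wait ∧ (¬recv ∨ ready)) = {0}
Sat(AX (¬wait ∧ (¬recv ∨ ready))) = {s : every successor in {0}} = {3}
E[ready U AX (¬wait ∧ (¬recv ∨ ready))]: least fixpoint, start Z0 = Sat(AX (¬wait ∧ (¬recv ∨ ready))) = {3}, add states in Sat(ready) with some successor in Z. Already a fixed point.
Sat(E[ready U AX (¬wait ∧ (¬recv ∨ ready))]) = {3}
0 ∉ Sat(E[ready U AX (¬wait ∧ (¬recv ∨ ready))]) = {3}, so the formula does not hold at 0.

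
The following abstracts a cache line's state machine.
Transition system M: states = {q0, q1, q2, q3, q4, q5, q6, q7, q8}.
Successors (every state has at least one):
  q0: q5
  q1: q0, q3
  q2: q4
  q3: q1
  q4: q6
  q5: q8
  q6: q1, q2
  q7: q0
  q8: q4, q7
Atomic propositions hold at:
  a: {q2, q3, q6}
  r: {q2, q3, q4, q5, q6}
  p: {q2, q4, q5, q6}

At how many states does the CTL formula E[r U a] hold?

4

E[r U a]: least fixpoint, start Z0 = Sat(a) = {q2, q3, q6}, add states in Sat(r) with some successor in Z. Z1 = {q2, q3, q4, q6}; fixed.
Sat(E[r U a]) = {q2, q3, q4, q6}
|Sat(E[r U a])| = |{q2, q3, q4, q6}| = 4.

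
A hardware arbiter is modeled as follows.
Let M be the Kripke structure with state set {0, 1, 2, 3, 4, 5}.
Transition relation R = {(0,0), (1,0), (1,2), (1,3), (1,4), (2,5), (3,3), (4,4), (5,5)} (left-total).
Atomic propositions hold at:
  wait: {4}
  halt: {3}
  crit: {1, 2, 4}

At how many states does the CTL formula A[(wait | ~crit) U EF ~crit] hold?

Sat(~crit) = {0, 3, 5}
Sat(wait | ~crit) = {0, 3, 4, 5}
EF ~crit: least fixpoint, start Z0 = {0, 3, 5}, add states with some successor in Z. Z1 = {0, 1, 2, 3, 5}; fixed.
Sat(EF ~crit) = {0, 1, 2, 3, 5}
A[(wait | ~crit) U EF ~crit]: least fixpoint, start Z0 = Sat(EF ~crit) = {0, 1, 2, 3, 5}, add states in Sat(wait | ~crit) with every successor in Z. Already a fixed point.
Sat(A[(wait | ~crit) U EF ~crit]) = {0, 1, 2, 3, 5}
|Sat(A[(wait | ~crit) U EF ~crit])| = |{0, 1, 2, 3, 5}| = 5.

5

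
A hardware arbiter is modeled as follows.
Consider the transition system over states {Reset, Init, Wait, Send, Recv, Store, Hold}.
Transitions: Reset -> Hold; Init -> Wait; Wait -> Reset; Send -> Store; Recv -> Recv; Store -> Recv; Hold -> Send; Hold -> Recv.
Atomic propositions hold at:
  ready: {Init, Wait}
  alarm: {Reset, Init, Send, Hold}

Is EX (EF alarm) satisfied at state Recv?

No

EF alarm: least fixpoint, start Z0 = {Reset, Init, Send, Hold}, add states with some successor in Z. Z1 = {Reset, Init, Wait, Send, Hold}; fixed.
Sat(EF alarm) = {Reset, Init, Wait, Send, Hold}
Sat(EX (EF alarm)) = {s : some successor in {Reset, Init, Wait, Send, Hold}} = {Reset, Init, Wait, Hold}
Recv ∉ Sat(EX (EF alarm)) = {Reset, Init, Wait, Hold}, so the formula does not hold at Recv.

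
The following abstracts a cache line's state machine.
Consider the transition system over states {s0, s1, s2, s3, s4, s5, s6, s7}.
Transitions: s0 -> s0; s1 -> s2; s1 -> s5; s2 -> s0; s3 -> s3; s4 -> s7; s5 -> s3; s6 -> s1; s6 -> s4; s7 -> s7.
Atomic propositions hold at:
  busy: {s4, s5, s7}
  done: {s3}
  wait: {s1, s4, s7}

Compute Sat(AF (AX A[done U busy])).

A[done U busy]: least fixpoint, start Z0 = Sat(busy) = {s4, s5, s7}, add states in Sat(done) with every successor in Z. Already a fixed point.
Sat(A[done U busy]) = {s4, s5, s7}
Sat(AX A[done U busy]) = {s : every successor in {s4, s5, s7}} = {s4, s7}
AF (AX A[done U busy]): least fixpoint, start Z0 = {s4, s7}, add states with every successor in Z. Already a fixed point.
Sat(AF (AX A[done U busy])) = {s4, s7}

{s4, s7}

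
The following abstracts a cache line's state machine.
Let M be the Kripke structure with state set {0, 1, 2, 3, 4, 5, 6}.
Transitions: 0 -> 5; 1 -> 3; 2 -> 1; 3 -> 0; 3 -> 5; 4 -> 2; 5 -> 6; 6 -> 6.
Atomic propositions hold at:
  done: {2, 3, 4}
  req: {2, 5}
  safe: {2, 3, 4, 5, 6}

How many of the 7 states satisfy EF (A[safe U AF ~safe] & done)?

2

Sat(~safe) = {0, 1}
AF ~safe: least fixpoint, start Z0 = {0, 1}, add states with every successor in Z. Z1 = {0, 1, 2}; Z2 = {0, 1, 2, 4}; fixed.
Sat(AF ~safe) = {0, 1, 2, 4}
A[safe U AF ~safe]: least fixpoint, start Z0 = Sat(AF ~safe) = {0, 1, 2, 4}, add states in Sat(safe) with every successor in Z. Already a fixed point.
Sat(A[safe U AF ~safe]) = {0, 1, 2, 4}
Sat(A[safe U AF ~safe] & done) = {2, 4}
EF (A[safe U AF ~safe] & done): least fixpoint, start Z0 = {2, 4}, add states with some successor in Z. Already a fixed point.
Sat(EF (A[safe U AF ~safe] & done)) = {2, 4}
|Sat(EF (A[safe U AF ~safe] & done))| = |{2, 4}| = 2.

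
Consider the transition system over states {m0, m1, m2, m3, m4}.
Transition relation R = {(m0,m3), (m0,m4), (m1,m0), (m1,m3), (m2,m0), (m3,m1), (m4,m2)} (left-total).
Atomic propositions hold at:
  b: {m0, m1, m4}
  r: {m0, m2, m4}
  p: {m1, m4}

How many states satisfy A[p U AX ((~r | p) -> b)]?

Sat(~r) = {m1, m3}
Sat(~r | p) = {m1, m3, m4}
Sat((~r | p) -> b) = {m0, m1, m2, m4}
Sat(AX ((~r | p) -> b)) = {s : every successor in {m0, m1, m2, m4}} = {m2, m3, m4}
A[p U AX ((~r | p) -> b)]: least fixpoint, start Z0 = Sat(AX ((~r | p) -> b)) = {m2, m3, m4}, add states in Sat(p) with every successor in Z. Already a fixed point.
Sat(A[p U AX ((~r | p) -> b)]) = {m2, m3, m4}
|Sat(A[p U AX ((~r | p) -> b)])| = |{m2, m3, m4}| = 3.

3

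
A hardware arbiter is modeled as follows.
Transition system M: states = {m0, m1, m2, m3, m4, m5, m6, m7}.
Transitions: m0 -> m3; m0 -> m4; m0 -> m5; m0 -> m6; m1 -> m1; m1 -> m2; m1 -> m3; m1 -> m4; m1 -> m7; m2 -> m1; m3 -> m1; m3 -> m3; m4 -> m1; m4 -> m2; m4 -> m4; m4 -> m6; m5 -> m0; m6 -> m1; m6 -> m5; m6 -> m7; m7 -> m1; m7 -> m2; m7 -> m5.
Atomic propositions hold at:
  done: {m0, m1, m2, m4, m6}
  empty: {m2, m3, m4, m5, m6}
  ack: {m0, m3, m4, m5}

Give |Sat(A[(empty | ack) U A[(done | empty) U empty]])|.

6

Sat(empty | ack) = {m0, m2, m3, m4, m5, m6}
Sat(done | empty) = {m0, m1, m2, m3, m4, m5, m6}
A[(done | empty) U empty]: least fixpoint, start Z0 = Sat(empty) = {m2, m3, m4, m5, m6}, add states in Sat(done | empty) with every successor in Z. Z1 = {m0, m2, m3, m4, m5, m6}; fixed.
Sat(A[(done | empty) U empty]) = {m0, m2, m3, m4, m5, m6}
A[(empty | ack) U A[(done | empty) U empty]]: least fixpoint, start Z0 = Sat(A[(done | empty) U empty]) = {m0, m2, m3, m4, m5, m6}, add states in Sat(empty | ack) with every successor in Z. Already a fixed point.
Sat(A[(empty | ack) U A[(done | empty) U empty]]) = {m0, m2, m3, m4, m5, m6}
|Sat(A[(empty | ack) U A[(done | empty) U empty]])| = |{m0, m2, m3, m4, m5, m6}| = 6.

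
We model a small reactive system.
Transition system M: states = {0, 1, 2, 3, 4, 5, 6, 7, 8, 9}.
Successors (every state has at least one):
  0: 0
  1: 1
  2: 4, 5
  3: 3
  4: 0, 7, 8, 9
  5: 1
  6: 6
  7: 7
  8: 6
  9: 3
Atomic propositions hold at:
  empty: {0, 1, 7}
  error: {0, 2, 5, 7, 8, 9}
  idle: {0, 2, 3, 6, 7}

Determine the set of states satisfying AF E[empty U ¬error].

{1, 2, 3, 4, 5, 6, 8, 9}

Sat(¬error) = {1, 3, 4, 6}
E[empty U ¬error]: least fixpoint, start Z0 = Sat(¬error) = {1, 3, 4, 6}, add states in Sat(empty) with some successor in Z. Already a fixed point.
Sat(E[empty U ¬error]) = {1, 3, 4, 6}
AF E[empty U ¬error]: least fixpoint, start Z0 = {1, 3, 4, 6}, add states with every successor in Z. Z1 = {1, 3, 4, 5, 6, 8, 9}; Z2 = {1, 2, 3, 4, 5, 6, 8, 9}; fixed.
Sat(AF E[empty U ¬error]) = {1, 2, 3, 4, 5, 6, 8, 9}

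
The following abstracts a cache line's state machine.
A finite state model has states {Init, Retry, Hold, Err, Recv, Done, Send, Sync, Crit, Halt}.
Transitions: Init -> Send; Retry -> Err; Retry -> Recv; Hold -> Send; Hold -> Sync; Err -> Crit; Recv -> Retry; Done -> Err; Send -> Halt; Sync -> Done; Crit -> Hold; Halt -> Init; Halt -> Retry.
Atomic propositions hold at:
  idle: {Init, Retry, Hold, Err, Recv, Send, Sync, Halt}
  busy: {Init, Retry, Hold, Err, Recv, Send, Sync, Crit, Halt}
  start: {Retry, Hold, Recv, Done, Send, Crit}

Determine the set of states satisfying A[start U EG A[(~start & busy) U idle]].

Sat(~start) = {Init, Err, Sync, Halt}
Sat(~start & busy) = {Init, Err, Sync, Halt}
A[(~start & busy) U idle]: least fixpoint, start Z0 = Sat(idle) = {Init, Retry, Hold, Err, Recv, Send, Sync, Halt}, add states in Sat(~start & busy) with every successor in Z. Already a fixed point.
Sat(A[(~start & busy) U idle]) = {Init, Retry, Hold, Err, Recv, Send, Sync, Halt}
EG A[(~start & busy) U idle]: greatest fixpoint, start Z0 = {Init, Retry, Hold, Err, Recv, Send, Sync, Halt}, keep only states in Sat with some successor in Z. Z1 = {Init, Retry, Hold, Recv, Send, Halt}; fixed.
Sat(EG A[(~start & busy) U idle]) = {Init, Retry, Hold, Recv, Send, Halt}
A[start U EG A[(~start & busy) U idle]]: least fixpoint, start Z0 = Sat(EG A[(~start & busy) U idle]) = {Init, Retry, Hold, Recv, Send, Halt}, add states in Sat(start) with every successor in Z. Z1 = {Init, Retry, Hold, Recv, Send, Crit, Halt}; fixed.
Sat(A[start U EG A[(~start & busy) U idle]]) = {Init, Retry, Hold, Recv, Send, Crit, Halt}

{Init, Retry, Hold, Recv, Send, Crit, Halt}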